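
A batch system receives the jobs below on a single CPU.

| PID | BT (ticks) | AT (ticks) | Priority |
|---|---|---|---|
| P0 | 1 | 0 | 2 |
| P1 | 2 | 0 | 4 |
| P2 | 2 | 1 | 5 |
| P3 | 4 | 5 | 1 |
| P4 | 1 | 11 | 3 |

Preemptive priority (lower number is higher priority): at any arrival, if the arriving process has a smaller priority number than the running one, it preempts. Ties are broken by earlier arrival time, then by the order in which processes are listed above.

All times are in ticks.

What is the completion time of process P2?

5

Timeline: | P0 0-1 | P1 1-3 | P2 3-5 | P3 5-9 | idle 9-11 | P4 11-12 |
Completion: P0=1  P1=3  P2=5  P3=9  P4=12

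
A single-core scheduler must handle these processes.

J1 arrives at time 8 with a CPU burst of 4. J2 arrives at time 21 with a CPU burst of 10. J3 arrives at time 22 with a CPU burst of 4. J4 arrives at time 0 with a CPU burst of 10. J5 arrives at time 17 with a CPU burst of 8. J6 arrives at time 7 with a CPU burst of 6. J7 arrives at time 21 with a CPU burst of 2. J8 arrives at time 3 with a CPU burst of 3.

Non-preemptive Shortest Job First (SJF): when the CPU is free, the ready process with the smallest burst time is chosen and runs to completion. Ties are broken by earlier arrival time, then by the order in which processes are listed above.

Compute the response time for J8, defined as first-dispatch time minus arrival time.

7

Timeline: | J4 0-10 | J8 10-13 | J1 13-17 | J6 17-23 | J7 23-25 | J3 25-29 | J5 29-37 | J2 37-47 |
Completion: J1=17  J2=47  J3=29  J4=10  J5=37  J6=23  J7=25  J8=13
Response(J8) = first start − arrival = 10 − 3 = 7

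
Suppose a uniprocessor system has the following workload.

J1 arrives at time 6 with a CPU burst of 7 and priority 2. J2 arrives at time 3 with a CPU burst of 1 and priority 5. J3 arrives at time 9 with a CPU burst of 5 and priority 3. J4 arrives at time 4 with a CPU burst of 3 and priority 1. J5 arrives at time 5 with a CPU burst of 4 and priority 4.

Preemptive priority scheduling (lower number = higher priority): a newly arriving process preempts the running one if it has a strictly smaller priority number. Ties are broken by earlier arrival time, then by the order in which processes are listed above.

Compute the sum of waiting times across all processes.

Gantt: | idle 0-3 | J2 3-4 | J4 4-7 | J1 7-14 | J3 14-19 | J5 19-23 |
Completion: J1=14  J2=4  J3=19  J4=7  J5=23
Turnaround (C−A): J1=8  J2=1  J3=10  J4=3  J5=18
Waiting = turnaround − burst: J1=1, J2=0, J3=5, J4=0, J5=14
Total waiting = 1 + 0 + 5 + 0 + 14 = 20

20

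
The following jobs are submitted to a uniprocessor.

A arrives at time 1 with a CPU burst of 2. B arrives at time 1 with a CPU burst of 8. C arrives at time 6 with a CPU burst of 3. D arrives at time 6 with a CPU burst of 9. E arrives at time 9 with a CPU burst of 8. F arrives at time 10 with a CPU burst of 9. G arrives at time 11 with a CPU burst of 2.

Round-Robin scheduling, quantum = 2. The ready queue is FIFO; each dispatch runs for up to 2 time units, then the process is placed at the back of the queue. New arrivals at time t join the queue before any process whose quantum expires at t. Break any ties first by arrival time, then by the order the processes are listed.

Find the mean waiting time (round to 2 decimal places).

14.14

Timeline: | idle 0-1 | A 1-3 | B 3-7 | C 7-9 | D 9-11 | B 11-13 | E 13-15 | C 15-16 | F 16-18 | G 18-20 | D 20-22 | B 22-24 | E 24-26 | F 26-28 | D 28-30 | E 30-32 | F 32-34 | D 34-36 | E 36-38 | F 38-40 | D 40-41 | F 41-42 |
Completion: A=3  B=24  C=16  D=41  E=38  F=42  G=20
Turnaround (C−A): A=2  B=23  C=10  D=35  E=29  F=32  G=9
Waiting times: A=0, B=15, C=7, D=26, E=21, F=23, G=7
Average waiting = (0+15+7+26+21+23+7) / 7 = 99/7 = 14.14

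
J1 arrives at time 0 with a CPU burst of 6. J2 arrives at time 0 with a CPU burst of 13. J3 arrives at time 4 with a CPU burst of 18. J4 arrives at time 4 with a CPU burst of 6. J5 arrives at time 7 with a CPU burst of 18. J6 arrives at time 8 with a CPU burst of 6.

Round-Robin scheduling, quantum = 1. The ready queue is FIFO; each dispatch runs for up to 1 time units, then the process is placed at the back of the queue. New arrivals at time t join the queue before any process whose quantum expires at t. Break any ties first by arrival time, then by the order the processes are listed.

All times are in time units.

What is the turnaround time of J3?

61

Schedule: | J1 0-1 | J2 1-2 | J1 2-3 | J2 3-4 | J1 4-5 | J3 5-6 | J4 6-7 | J2 7-8 | J1 8-9 | J3 9-10 | J5 10-11 | J4 11-12 | J6 12-13 | J2 13-14 | J1 14-15 | J3 15-16 | J5 16-17 | J4 17-18 | J6 18-19 | J2 19-20 | J1 20-21 | J3 21-22 | J5 22-23 | J4 23-24 | J6 24-25 | J2 25-26 | J3 26-27 | J5 27-28 | J4 28-29 | J6 29-30 | J2 30-31 | J3 31-32 | J5 32-33 | J4 33-34 | J6 34-35 | J2 35-36 | J3 36-37 | J5 37-38 | J6 38-39 | J2 39-40 | J3 40-41 | J5 41-42 | J2 42-43 | J3 43-44 | J5 44-45 | J2 45-46 | J3 46-47 | J5 47-48 | J2 48-49 | J3 49-50 | J5 50-51 | J2 51-52 | J3 52-53 | J5 53-54 | J3 54-55 | J5 55-56 | J3 56-57 | J5 57-58 | J3 58-59 | J5 59-60 | J3 60-61 | J5 61-62 | J3 62-63 | J5 63-64 | J3 64-65 | J5 65-67 |
Completion: J1=21  J2=52  J3=65  J4=34  J5=67  J6=39
Turnaround (C−A): J1=21  J2=52  J3=61  J4=30  J5=60  J6=31
Turnaround(J3) = completion − arrival = 65 − 4 = 61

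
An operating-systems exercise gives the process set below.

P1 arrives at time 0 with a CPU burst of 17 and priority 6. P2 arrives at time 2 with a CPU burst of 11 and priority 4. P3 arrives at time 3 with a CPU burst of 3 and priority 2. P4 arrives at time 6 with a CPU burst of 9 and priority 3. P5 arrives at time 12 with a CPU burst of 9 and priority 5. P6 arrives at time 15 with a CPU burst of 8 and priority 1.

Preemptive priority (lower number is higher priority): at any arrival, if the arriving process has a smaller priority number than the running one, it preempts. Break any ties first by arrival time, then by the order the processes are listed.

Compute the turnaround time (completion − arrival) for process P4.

9

Schedule: | P1 0-2 | P2 2-3 | P3 3-6 | P4 6-15 | P6 15-23 | P2 23-33 | P5 33-42 | P1 42-57 |
Completion: P1=57  P2=33  P3=6  P4=15  P5=42  P6=23
Turnaround(P4) = completion − arrival = 15 − 6 = 9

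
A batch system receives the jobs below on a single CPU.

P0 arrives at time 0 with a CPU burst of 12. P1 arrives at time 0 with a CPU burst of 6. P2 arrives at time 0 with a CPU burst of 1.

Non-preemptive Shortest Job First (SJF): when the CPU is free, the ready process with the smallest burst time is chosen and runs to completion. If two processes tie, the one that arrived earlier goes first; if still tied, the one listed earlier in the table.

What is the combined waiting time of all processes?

8

Gantt: | P2 0-1 | P1 1-7 | P0 7-19 |
Completion: P0=19  P1=7  P2=1
Turnaround (C−A): P0=19  P1=7  P2=1
Waiting = turnaround − burst: P0=7, P1=1, P2=0
Total waiting = 7 + 1 + 0 = 8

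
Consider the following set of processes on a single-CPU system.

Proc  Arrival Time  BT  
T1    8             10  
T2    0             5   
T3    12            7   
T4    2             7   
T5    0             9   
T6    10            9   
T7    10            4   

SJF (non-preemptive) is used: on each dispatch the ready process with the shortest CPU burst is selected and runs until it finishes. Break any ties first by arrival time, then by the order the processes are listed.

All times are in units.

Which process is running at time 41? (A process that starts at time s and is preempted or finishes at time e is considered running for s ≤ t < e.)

Schedule: | T2 0-5 | T4 5-12 | T7 12-16 | T3 16-23 | T5 23-32 | T6 32-41 | T1 41-51 |
Completion: T1=51  T2=5  T3=23  T4=12  T5=32  T6=41  T7=16

T1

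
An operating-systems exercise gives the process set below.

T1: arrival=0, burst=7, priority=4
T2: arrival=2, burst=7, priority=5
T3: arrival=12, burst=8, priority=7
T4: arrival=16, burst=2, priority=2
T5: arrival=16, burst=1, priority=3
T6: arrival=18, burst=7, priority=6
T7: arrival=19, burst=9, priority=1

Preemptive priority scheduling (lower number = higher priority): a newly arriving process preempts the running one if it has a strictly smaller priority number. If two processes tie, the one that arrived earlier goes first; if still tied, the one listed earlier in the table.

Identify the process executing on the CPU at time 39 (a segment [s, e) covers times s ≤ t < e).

Gantt: | T1 0-7 | T2 7-14 | T3 14-16 | T4 16-18 | T5 18-19 | T7 19-28 | T6 28-35 | T3 35-41 |
Completion: T1=7  T2=14  T3=41  T4=18  T5=19  T6=35  T7=28
Turnaround (C−A): T1=7  T2=12  T3=29  T4=2  T5=3  T6=17  T7=9

T3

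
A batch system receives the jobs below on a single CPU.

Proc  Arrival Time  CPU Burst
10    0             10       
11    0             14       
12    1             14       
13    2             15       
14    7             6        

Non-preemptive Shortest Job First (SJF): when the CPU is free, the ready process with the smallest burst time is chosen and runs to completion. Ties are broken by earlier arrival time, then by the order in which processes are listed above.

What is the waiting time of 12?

29

Timeline: | 10 0-10 | 14 10-16 | 11 16-30 | 12 30-44 | 13 44-59 |
Completion: 10=10  11=30  12=44  13=59  14=16
Turnaround (C−A): 10=10  11=30  12=43  13=57  14=9
Waiting(12) = turnaround − burst = 43 − 14 = 29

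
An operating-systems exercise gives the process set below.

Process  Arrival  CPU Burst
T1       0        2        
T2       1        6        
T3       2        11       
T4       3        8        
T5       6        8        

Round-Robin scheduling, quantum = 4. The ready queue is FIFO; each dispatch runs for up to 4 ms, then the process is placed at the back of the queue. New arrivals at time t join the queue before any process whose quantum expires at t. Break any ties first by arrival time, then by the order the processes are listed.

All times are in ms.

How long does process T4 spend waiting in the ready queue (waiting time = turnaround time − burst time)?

Timeline: | T1 0-2 | T2 2-6 | T3 6-10 | T4 10-14 | T5 14-18 | T2 18-20 | T3 20-24 | T4 24-28 | T5 28-32 | T3 32-35 |
Completion: T1=2  T2=20  T3=35  T4=28  T5=32
Turnaround (C−A): T1=2  T2=19  T3=33  T4=25  T5=26
Waiting(T4) = turnaround − burst = 25 − 8 = 17

17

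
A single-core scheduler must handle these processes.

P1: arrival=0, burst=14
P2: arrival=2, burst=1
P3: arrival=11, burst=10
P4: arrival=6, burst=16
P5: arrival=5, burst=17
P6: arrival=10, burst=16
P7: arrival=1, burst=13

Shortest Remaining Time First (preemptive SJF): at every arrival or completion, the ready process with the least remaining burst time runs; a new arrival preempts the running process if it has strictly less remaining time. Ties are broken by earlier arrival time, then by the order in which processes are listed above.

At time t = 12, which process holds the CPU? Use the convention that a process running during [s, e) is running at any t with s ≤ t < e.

P1

Schedule: | P1 0-2 | P2 2-3 | P1 3-15 | P3 15-25 | P7 25-38 | P4 38-54 | P6 54-70 | P5 70-87 |
Completion: P1=15  P2=3  P3=25  P4=54  P5=87  P6=70  P7=38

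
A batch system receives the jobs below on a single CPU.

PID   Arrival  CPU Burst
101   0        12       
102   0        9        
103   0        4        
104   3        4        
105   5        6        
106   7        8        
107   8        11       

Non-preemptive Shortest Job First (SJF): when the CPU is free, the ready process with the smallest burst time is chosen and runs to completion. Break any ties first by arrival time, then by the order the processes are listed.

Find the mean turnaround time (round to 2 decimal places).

Schedule: | 103 0-4 | 104 4-8 | 105 8-14 | 106 14-22 | 102 22-31 | 107 31-42 | 101 42-54 |
Completion: 101=54  102=31  103=4  104=8  105=14  106=22  107=42
Turnaround (C−A): 101=54  102=31  103=4  104=5  105=9  106=15  107=34
Turnaround times: 101=54, 102=31, 103=4, 104=5, 105=9, 106=15, 107=34
Average turnaround = (54+31+4+5+9+15+34) / 7 = 152/7 = 21.71

21.71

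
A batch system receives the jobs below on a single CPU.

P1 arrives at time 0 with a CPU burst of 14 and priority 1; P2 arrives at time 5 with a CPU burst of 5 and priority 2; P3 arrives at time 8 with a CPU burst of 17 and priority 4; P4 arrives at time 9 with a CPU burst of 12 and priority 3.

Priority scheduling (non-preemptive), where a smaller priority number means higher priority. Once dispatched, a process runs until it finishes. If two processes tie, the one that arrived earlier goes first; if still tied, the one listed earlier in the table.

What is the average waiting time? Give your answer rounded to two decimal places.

Timeline: | P1 0-14 | P2 14-19 | P4 19-31 | P3 31-48 |
Completion: P1=14  P2=19  P3=48  P4=31
Waiting times: P1=0, P2=9, P3=23, P4=10
Average waiting = (0+9+23+10) / 4 = 42/4 = 10.50

10.50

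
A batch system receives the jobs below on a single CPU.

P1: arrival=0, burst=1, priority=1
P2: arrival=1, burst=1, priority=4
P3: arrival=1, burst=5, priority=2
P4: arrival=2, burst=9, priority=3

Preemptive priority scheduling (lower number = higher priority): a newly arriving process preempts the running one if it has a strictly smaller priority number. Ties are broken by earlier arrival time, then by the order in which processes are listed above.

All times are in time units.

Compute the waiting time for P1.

Schedule: | P1 0-1 | P3 1-6 | P4 6-15 | P2 15-16 |
Completion: P1=1  P2=16  P3=6  P4=15
Waiting(P1) = turnaround − burst = 1 − 1 = 0

0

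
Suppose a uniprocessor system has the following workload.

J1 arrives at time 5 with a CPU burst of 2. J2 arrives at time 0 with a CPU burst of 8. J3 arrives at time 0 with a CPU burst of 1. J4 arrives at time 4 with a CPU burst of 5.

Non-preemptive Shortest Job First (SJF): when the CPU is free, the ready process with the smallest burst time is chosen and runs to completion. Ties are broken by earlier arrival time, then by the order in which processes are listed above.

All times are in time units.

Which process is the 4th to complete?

Schedule: | J3 0-1 | J2 1-9 | J1 9-11 | J4 11-16 |
Completion: J1=11  J2=9  J3=1  J4=16
Finish order: J3 → J2 → J1 → J4

J4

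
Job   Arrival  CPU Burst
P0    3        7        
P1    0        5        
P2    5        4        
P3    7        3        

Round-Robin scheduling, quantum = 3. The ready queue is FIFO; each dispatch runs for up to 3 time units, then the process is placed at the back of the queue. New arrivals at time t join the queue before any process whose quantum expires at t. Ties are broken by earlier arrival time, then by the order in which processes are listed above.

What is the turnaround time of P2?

Timeline: | P1 0-3 | P0 3-6 | P1 6-8 | P2 8-11 | P0 11-14 | P3 14-17 | P2 17-18 | P0 18-19 |
Completion: P0=19  P1=8  P2=18  P3=17
Turnaround(P2) = completion − arrival = 18 − 5 = 13

13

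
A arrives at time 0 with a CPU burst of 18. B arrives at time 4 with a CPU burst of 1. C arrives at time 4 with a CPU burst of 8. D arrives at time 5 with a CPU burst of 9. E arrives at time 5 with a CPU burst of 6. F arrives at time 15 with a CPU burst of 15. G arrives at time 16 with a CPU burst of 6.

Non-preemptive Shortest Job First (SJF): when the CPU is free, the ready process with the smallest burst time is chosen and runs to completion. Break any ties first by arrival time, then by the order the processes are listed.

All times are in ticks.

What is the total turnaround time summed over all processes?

194

Timeline: | A 0-18 | B 18-19 | E 19-25 | G 25-31 | C 31-39 | D 39-48 | F 48-63 |
Completion: A=18  B=19  C=39  D=48  E=25  F=63  G=31
Turnaround = completion − arrival: A=18, B=15, C=35, D=43, E=20, F=48, G=15
Total turnaround = 18 + 15 + 35 + 43 + 20 + 48 + 15 = 194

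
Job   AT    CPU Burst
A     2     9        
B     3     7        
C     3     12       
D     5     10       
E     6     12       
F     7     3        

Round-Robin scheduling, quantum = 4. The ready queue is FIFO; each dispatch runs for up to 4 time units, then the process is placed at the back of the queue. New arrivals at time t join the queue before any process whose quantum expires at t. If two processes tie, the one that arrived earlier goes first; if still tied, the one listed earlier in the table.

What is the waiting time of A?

34

Schedule: | idle 0-2 | A 2-6 | B 6-10 | C 10-14 | D 14-18 | E 18-22 | A 22-26 | F 26-29 | B 29-32 | C 32-36 | D 36-40 | E 40-44 | A 44-45 | C 45-49 | D 49-51 | E 51-55 |
Completion: A=45  B=32  C=49  D=51  E=55  F=29
Turnaround (C−A): A=43  B=29  C=46  D=46  E=49  F=22
Waiting(A) = turnaround − burst = 43 − 9 = 34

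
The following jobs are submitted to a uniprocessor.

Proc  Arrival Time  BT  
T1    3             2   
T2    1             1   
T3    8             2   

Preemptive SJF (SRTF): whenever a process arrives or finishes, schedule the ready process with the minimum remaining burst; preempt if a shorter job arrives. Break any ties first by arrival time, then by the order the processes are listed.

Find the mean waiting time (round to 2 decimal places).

0.00

Timeline: | idle 0-1 | T2 1-2 | idle 2-3 | T1 3-5 | idle 5-8 | T3 8-10 |
Completion: T1=5  T2=2  T3=10
Turnaround (C−A): T1=2  T2=1  T3=2
Waiting times: T1=0, T2=0, T3=0
Average waiting = (0+0+0) / 3 = 0/3 = 0.00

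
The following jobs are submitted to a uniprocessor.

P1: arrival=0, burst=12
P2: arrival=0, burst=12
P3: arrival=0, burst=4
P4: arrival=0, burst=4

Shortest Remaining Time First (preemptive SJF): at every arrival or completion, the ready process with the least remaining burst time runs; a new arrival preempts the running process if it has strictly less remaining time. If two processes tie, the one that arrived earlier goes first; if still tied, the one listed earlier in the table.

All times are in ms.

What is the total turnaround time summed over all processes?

Timeline: | P3 0-4 | P4 4-8 | P1 8-20 | P2 20-32 |
Completion: P1=20  P2=32  P3=4  P4=8
Turnaround = completion − arrival: P1=20, P2=32, P3=4, P4=8
Total turnaround = 20 + 32 + 4 + 8 = 64

64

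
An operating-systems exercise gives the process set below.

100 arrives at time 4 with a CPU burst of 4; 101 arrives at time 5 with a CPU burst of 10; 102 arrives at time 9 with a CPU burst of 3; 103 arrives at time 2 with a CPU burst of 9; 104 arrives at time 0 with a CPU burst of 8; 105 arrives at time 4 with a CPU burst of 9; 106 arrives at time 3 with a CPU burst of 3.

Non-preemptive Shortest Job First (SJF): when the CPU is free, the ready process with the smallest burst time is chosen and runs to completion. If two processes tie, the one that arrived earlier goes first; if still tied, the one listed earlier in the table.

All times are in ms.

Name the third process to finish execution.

Gantt: | 104 0-8 | 106 8-11 | 102 11-14 | 100 14-18 | 103 18-27 | 105 27-36 | 101 36-46 |
Completion: 100=18  101=46  102=14  103=27  104=8  105=36  106=11
Turnaround (C−A): 100=14  101=41  102=5  103=25  104=8  105=32  106=8
Finish order: 104 → 106 → 102 → 100 → 103 → 105 → 101

102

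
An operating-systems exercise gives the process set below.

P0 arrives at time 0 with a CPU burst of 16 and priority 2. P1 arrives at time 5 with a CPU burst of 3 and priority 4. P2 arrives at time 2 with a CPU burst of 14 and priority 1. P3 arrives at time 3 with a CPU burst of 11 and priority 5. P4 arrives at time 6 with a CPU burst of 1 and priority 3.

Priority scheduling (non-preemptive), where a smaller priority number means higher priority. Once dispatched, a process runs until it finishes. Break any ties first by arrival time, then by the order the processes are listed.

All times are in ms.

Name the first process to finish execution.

Schedule: | P0 0-16 | P2 16-30 | P4 30-31 | P1 31-34 | P3 34-45 |
Completion: P0=16  P1=34  P2=30  P3=45  P4=31
Turnaround (C−A): P0=16  P1=29  P2=28  P3=42  P4=25
Finish order: P0 → P2 → P4 → P1 → P3

P0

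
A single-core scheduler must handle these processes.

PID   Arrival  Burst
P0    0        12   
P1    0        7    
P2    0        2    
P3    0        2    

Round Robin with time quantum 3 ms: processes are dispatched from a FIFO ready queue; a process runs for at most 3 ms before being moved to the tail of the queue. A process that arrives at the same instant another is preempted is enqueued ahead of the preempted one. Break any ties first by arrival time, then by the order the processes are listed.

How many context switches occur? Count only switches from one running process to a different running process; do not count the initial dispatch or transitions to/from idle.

8

Timeline: | P0 0-3 | P1 3-6 | P2 6-8 | P3 8-10 | P0 10-13 | P1 13-16 | P0 16-19 | P1 19-20 | P0 20-23 |
Completion: P0=23  P1=20  P2=8  P3=10
Turnaround (C−A): P0=23  P1=20  P2=8  P3=10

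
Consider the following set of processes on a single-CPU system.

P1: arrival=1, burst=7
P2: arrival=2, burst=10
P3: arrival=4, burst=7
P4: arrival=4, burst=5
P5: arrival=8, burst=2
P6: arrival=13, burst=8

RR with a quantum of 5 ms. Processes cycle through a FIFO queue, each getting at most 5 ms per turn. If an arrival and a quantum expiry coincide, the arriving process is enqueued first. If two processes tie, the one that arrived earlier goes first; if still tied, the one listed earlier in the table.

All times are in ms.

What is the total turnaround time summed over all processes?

Schedule: | idle 0-1 | P1 1-6 | P2 6-11 | P3 11-16 | P4 16-21 | P1 21-23 | P5 23-25 | P2 25-30 | P6 30-35 | P3 35-37 | P6 37-40 |
Completion: P1=23  P2=30  P3=37  P4=21  P5=25  P6=40
Turnaround = completion − arrival: P1=22, P2=28, P3=33, P4=17, P5=17, P6=27
Total turnaround = 22 + 28 + 33 + 17 + 17 + 27 = 144

144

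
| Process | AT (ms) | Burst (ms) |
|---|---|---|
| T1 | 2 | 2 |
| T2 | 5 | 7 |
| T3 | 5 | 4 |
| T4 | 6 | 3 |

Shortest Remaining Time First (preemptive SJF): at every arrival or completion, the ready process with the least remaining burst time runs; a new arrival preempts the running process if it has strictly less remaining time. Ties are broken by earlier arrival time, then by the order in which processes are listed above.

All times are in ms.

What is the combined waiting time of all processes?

10

Gantt: | idle 0-2 | T1 2-4 | idle 4-5 | T3 5-9 | T4 9-12 | T2 12-19 |
Completion: T1=4  T2=19  T3=9  T4=12
Waiting = turnaround − burst: T1=0, T2=7, T3=0, T4=3
Total waiting = 0 + 7 + 0 + 3 = 10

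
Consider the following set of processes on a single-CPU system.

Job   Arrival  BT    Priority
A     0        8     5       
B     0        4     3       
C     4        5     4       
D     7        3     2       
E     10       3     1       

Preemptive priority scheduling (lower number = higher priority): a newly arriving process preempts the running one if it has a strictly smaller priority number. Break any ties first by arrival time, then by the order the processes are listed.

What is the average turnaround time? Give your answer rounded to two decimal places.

8.80

Timeline: | B 0-4 | C 4-7 | D 7-10 | E 10-13 | C 13-15 | A 15-23 |
Completion: A=23  B=4  C=15  D=10  E=13
Turnaround times: A=23, B=4, C=11, D=3, E=3
Average turnaround = (23+4+11+3+3) / 5 = 44/5 = 8.80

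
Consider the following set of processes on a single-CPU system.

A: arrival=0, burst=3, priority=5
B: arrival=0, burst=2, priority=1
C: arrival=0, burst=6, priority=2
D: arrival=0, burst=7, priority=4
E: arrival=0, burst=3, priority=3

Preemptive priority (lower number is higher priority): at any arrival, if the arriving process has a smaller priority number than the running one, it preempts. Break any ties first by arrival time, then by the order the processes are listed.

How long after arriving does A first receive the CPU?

18

Gantt: | B 0-2 | C 2-8 | E 8-11 | D 11-18 | A 18-21 |
Completion: A=21  B=2  C=8  D=18  E=11
Response(A) = first start − arrival = 18 − 0 = 18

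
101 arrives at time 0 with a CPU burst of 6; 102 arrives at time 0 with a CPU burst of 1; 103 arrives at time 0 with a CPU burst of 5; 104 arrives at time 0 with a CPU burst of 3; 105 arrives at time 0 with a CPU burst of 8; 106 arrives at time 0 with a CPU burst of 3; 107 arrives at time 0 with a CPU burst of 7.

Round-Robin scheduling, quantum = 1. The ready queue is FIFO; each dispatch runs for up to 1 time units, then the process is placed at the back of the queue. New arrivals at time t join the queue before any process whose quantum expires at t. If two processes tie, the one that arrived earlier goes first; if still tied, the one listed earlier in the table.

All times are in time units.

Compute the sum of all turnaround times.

Timeline: | 101 0-1 | 102 1-2 | 103 2-3 | 104 3-4 | 105 4-5 | 106 5-6 | 107 6-7 | 101 7-8 | 103 8-9 | 104 9-10 | 105 10-11 | 106 11-12 | 107 12-13 | 101 13-14 | 103 14-15 | 104 15-16 | 105 16-17 | 106 17-18 | 107 18-19 | 101 19-20 | 103 20-21 | 105 21-22 | 107 22-23 | 101 23-24 | 103 24-25 | 105 25-26 | 107 26-27 | 101 27-28 | 105 28-29 | 107 29-30 | 105 30-31 | 107 31-32 | 105 32-33 |
Completion: 101=28  102=2  103=25  104=16  105=33  106=18  107=32
Turnaround = completion − arrival: 101=28, 102=2, 103=25, 104=16, 105=33, 106=18, 107=32
Total turnaround = 28 + 2 + 25 + 16 + 33 + 18 + 32 = 154

154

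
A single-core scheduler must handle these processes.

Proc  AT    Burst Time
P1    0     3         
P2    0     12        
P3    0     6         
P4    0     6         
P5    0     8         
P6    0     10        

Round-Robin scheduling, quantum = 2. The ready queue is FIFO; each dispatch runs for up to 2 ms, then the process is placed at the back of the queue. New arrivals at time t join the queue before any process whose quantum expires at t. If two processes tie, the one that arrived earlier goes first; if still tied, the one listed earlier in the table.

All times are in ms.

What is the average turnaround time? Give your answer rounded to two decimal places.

Timeline: | P1 0-2 | P2 2-4 | P3 4-6 | P4 6-8 | P5 8-10 | P6 10-12 | P1 12-13 | P2 13-15 | P3 15-17 | P4 17-19 | P5 19-21 | P6 21-23 | P2 23-25 | P3 25-27 | P4 27-29 | P5 29-31 | P6 31-33 | P2 33-35 | P5 35-37 | P6 37-39 | P2 39-41 | P6 41-43 | P2 43-45 |
Completion: P1=13  P2=45  P3=27  P4=29  P5=37  P6=43
Turnaround times: P1=13, P2=45, P3=27, P4=29, P5=37, P6=43
Average turnaround = (13+45+27+29+37+43) / 6 = 194/6 = 32.33

32.33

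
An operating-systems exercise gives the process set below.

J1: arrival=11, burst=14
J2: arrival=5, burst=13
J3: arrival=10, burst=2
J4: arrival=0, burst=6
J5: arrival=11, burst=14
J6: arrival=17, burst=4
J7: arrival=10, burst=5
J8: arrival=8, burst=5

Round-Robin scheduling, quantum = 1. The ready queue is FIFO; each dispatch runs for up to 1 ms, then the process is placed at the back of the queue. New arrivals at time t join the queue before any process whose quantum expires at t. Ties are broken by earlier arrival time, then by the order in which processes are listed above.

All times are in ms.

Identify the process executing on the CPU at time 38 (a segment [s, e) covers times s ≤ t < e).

Gantt: | J4 0-5 | J2 5-6 | J4 6-7 | J2 7-8 | J8 8-9 | J2 9-10 | J8 10-11 | J3 11-12 | J7 12-13 | J2 13-14 | J1 14-15 | J5 15-16 | J8 16-17 | J3 17-18 | J7 18-19 | J2 19-20 | J1 20-21 | J5 21-22 | J6 22-23 | J8 23-24 | J7 24-25 | J2 25-26 | J1 26-27 | J5 27-28 | J6 28-29 | J8 29-30 | J7 30-31 | J2 31-32 | J1 32-33 | J5 33-34 | J6 34-35 | J7 35-36 | J2 36-37 | J1 37-38 | J5 38-39 | J6 39-40 | J2 40-41 | J1 41-42 | J5 42-43 | J2 43-44 | J1 44-45 | J5 45-46 | J2 46-47 | J1 47-48 | J5 48-49 | J2 49-50 | J1 50-51 | J5 51-52 | J2 52-53 | J1 53-54 | J5 54-55 | J1 55-56 | J5 56-57 | J1 57-58 | J5 58-59 | J1 59-60 | J5 60-61 | J1 61-62 | J5 62-63 |
Completion: J1=62  J2=53  J3=18  J4=7  J5=63  J6=40  J7=36  J8=30

J5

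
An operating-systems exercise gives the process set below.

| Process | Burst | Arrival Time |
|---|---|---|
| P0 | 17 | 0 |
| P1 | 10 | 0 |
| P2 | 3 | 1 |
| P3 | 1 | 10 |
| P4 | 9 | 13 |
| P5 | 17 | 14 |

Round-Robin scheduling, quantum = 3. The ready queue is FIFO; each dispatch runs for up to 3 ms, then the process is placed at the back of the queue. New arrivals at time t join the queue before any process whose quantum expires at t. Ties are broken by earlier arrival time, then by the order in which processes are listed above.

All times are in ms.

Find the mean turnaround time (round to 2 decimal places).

29.17

Timeline: | P0 0-3 | P1 3-6 | P2 6-9 | P0 9-12 | P1 12-15 | P3 15-16 | P0 16-19 | P4 19-22 | P5 22-25 | P1 25-28 | P0 28-31 | P4 31-34 | P5 34-37 | P1 37-38 | P0 38-41 | P4 41-44 | P5 44-47 | P0 47-49 | P5 49-57 |
Completion: P0=49  P1=38  P2=9  P3=16  P4=44  P5=57
Turnaround (C−A): P0=49  P1=38  P2=8  P3=6  P4=31  P5=43
Turnaround times: P0=49, P1=38, P2=8, P3=6, P4=31, P5=43
Average turnaround = (49+38+8+6+31+43) / 6 = 175/6 = 29.17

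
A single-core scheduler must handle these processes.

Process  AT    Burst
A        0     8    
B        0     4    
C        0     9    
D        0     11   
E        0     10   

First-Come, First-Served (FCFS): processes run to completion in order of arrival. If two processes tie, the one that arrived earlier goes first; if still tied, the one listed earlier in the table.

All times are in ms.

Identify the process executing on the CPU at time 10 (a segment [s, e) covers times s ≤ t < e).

Timeline: | A 0-8 | B 8-12 | C 12-21 | D 21-32 | E 32-42 |
Completion: A=8  B=12  C=21  D=32  E=42
Turnaround (C−A): A=8  B=12  C=21  D=32  E=42

B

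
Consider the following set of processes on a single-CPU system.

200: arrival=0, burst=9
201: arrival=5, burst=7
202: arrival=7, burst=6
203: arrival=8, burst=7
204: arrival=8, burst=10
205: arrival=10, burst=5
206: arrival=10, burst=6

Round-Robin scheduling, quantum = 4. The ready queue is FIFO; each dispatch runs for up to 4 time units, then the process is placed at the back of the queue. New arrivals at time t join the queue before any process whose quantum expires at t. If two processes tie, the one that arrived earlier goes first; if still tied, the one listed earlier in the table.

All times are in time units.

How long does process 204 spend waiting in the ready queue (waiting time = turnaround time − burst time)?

32

Schedule: | 200 0-8 | 201 8-12 | 202 12-16 | 203 16-20 | 204 20-24 | 200 24-25 | 205 25-29 | 206 29-33 | 201 33-36 | 202 36-38 | 203 38-41 | 204 41-45 | 205 45-46 | 206 46-48 | 204 48-50 |
Completion: 200=25  201=36  202=38  203=41  204=50  205=46  206=48
Waiting(204) = turnaround − burst = 42 − 10 = 32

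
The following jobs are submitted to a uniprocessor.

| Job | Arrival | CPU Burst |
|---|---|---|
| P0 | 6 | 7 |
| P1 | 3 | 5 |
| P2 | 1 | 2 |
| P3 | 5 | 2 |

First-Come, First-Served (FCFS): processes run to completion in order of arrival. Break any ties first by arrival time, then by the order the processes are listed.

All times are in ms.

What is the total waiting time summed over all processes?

Timeline: | idle 0-1 | P2 1-3 | P1 3-8 | P3 8-10 | P0 10-17 |
Completion: P0=17  P1=8  P2=3  P3=10
Turnaround (C−A): P0=11  P1=5  P2=2  P3=5
Waiting = turnaround − burst: P0=4, P1=0, P2=0, P3=3
Total waiting = 4 + 0 + 0 + 3 = 7

7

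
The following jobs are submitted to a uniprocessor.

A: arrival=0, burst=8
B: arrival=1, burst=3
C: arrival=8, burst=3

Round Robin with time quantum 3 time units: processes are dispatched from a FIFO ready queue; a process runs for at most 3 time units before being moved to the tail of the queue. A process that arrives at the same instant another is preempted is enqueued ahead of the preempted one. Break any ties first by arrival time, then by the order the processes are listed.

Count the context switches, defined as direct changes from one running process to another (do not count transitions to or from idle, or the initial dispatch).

Schedule: | A 0-3 | B 3-6 | A 6-9 | C 9-12 | A 12-14 |
Completion: A=14  B=6  C=12
Turnaround (C−A): A=14  B=5  C=4

4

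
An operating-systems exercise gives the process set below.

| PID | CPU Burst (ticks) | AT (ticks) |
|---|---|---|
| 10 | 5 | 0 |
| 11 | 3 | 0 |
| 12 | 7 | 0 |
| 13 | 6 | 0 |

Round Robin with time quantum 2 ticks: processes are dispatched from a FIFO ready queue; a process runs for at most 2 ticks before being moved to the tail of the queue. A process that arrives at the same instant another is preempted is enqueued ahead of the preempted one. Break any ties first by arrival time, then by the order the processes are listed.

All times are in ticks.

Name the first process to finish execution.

Gantt: | 10 0-2 | 11 2-4 | 12 4-6 | 13 6-8 | 10 8-10 | 11 10-11 | 12 11-13 | 13 13-15 | 10 15-16 | 12 16-18 | 13 18-20 | 12 20-21 |
Completion: 10=16  11=11  12=21  13=20
Finish order: 11 → 10 → 13 → 12

11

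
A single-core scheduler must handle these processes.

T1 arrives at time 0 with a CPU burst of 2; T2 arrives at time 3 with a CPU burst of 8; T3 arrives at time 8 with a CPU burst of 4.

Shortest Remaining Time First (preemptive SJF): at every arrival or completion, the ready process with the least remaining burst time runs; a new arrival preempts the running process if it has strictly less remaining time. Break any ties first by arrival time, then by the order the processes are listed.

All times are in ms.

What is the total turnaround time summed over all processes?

Schedule: | T1 0-2 | idle 2-3 | T2 3-11 | T3 11-15 |
Completion: T1=2  T2=11  T3=15
Turnaround = completion − arrival: T1=2, T2=8, T3=7
Total turnaround = 2 + 8 + 7 = 17

17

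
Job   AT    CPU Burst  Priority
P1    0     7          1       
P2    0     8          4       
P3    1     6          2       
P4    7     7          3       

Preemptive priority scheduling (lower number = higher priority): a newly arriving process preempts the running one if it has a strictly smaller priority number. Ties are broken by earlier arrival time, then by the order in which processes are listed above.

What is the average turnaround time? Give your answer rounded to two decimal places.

15.00

Schedule: | P1 0-7 | P3 7-13 | P4 13-20 | P2 20-28 |
Completion: P1=7  P2=28  P3=13  P4=20
Turnaround (C−A): P1=7  P2=28  P3=12  P4=13
Turnaround times: P1=7, P2=28, P3=12, P4=13
Average turnaround = (7+28+12+13) / 4 = 60/4 = 15.00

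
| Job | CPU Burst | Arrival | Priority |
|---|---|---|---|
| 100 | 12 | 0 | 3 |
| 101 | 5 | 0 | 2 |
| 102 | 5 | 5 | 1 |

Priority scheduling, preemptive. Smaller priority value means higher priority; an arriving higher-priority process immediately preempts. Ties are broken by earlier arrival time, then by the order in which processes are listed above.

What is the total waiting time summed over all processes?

10

Timeline: | 101 0-5 | 102 5-10 | 100 10-22 |
Completion: 100=22  101=5  102=10
Turnaround (C−A): 100=22  101=5  102=5
Waiting = turnaround − burst: 100=10, 101=0, 102=0
Total waiting = 10 + 0 + 0 = 10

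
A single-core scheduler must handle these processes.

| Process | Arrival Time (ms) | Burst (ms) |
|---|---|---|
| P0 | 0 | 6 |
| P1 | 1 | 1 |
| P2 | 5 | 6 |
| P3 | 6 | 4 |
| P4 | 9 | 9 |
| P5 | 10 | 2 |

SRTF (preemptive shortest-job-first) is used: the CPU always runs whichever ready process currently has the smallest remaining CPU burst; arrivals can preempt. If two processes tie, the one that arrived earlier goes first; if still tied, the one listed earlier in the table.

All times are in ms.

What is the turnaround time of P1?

1

Schedule: | P0 0-1 | P1 1-2 | P0 2-7 | P3 7-11 | P5 11-13 | P2 13-19 | P4 19-28 |
Completion: P0=7  P1=2  P2=19  P3=11  P4=28  P5=13
Turnaround (C−A): P0=7  P1=1  P2=14  P3=5  P4=19  P5=3
Turnaround(P1) = completion − arrival = 2 − 1 = 1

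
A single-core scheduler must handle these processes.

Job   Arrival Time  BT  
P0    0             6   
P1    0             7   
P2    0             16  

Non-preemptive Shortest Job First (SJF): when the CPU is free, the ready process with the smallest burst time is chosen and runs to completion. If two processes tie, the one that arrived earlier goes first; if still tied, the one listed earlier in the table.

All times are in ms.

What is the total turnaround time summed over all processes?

48

Schedule: | P0 0-6 | P1 6-13 | P2 13-29 |
Completion: P0=6  P1=13  P2=29
Turnaround (C−A): P0=6  P1=13  P2=29
Turnaround = completion − arrival: P0=6, P1=13, P2=29
Total turnaround = 6 + 13 + 29 = 48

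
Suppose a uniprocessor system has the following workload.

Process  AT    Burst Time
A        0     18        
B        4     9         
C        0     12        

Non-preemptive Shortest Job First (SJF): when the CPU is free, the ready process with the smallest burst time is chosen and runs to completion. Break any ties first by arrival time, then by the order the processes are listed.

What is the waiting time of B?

8

Gantt: | C 0-12 | B 12-21 | A 21-39 |
Completion: A=39  B=21  C=12
Turnaround (C−A): A=39  B=17  C=12
Waiting(B) = turnaround − burst = 17 − 9 = 8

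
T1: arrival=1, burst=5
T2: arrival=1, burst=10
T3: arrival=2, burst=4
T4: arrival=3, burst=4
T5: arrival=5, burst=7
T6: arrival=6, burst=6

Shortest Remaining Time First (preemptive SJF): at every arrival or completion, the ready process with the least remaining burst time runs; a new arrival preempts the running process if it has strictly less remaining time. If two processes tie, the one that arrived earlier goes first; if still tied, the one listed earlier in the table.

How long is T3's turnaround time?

Gantt: | idle 0-1 | T1 1-6 | T3 6-10 | T4 10-14 | T6 14-20 | T5 20-27 | T2 27-37 |
Completion: T1=6  T2=37  T3=10  T4=14  T5=27  T6=20
Turnaround (C−A): T1=5  T2=36  T3=8  T4=11  T5=22  T6=14
Turnaround(T3) = completion − arrival = 10 − 2 = 8

8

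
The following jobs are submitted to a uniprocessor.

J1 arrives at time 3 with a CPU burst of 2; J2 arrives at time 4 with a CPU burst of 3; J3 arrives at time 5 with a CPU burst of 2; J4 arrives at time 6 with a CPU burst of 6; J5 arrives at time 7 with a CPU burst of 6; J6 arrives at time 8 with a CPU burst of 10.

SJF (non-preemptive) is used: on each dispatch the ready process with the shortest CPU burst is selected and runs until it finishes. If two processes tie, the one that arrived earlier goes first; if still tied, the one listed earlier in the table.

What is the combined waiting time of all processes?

30

Schedule: | idle 0-3 | J1 3-5 | J3 5-7 | J2 7-10 | J4 10-16 | J5 16-22 | J6 22-32 |
Completion: J1=5  J2=10  J3=7  J4=16  J5=22  J6=32
Turnaround (C−A): J1=2  J2=6  J3=2  J4=10  J5=15  J6=24
Waiting = turnaround − burst: J1=0, J2=3, J3=0, J4=4, J5=9, J6=14
Total waiting = 0 + 3 + 0 + 4 + 9 + 14 = 30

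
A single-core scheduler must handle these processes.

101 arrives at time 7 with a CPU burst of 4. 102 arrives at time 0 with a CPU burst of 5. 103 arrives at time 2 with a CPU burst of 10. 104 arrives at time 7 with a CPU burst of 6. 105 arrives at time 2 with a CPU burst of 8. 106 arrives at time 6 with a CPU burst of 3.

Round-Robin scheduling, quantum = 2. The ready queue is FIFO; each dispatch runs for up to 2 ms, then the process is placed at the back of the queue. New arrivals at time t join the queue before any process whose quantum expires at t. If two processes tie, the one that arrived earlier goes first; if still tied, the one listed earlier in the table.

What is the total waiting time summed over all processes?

Gantt: | 102 0-2 | 103 2-4 | 105 4-6 | 102 6-8 | 103 8-10 | 106 10-12 | 105 12-14 | 101 14-16 | 104 16-18 | 102 18-19 | 103 19-21 | 106 21-22 | 105 22-24 | 101 24-26 | 104 26-28 | 103 28-30 | 105 30-32 | 104 32-34 | 103 34-36 |
Completion: 101=26  102=19  103=36  104=34  105=32  106=22
Turnaround (C−A): 101=19  102=19  103=34  104=27  105=30  106=16
Waiting = turnaround − burst: 101=15, 102=14, 103=24, 104=21, 105=22, 106=13
Total waiting = 15 + 14 + 24 + 21 + 22 + 13 = 109

109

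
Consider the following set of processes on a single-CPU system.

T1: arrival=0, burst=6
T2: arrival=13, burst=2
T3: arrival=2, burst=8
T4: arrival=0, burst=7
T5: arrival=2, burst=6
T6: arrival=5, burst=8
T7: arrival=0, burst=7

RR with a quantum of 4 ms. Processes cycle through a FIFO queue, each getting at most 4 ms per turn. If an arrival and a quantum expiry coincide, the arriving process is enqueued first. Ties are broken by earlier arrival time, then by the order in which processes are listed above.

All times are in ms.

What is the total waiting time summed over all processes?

Gantt: | T1 0-4 | T4 4-8 | T7 8-12 | T3 12-16 | T5 16-20 | T1 20-22 | T6 22-26 | T4 26-29 | T7 29-32 | T2 32-34 | T3 34-38 | T5 38-40 | T6 40-44 |
Completion: T1=22  T2=34  T3=38  T4=29  T5=40  T6=44  T7=32
Turnaround (C−A): T1=22  T2=21  T3=36  T4=29  T5=38  T6=39  T7=32
Waiting = turnaround − burst: T1=16, T2=19, T3=28, T4=22, T5=32, T6=31, T7=25
Total waiting = 16 + 19 + 28 + 22 + 32 + 31 + 25 = 173

173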